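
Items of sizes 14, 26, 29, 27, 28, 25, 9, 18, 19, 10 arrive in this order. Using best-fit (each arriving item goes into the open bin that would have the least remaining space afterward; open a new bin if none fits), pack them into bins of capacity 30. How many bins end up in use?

8

  14 → bin 1 (new)  [load 14/30]
  26 → bin 2 (new)  [load 26/30]
  29 → bin 3 (new)  [load 29/30]
  27 → bin 4 (new)  [load 27/30]
  28 → bin 5 (new)  [load 28/30]
  25 → bin 6 (new)  [load 25/30]
  9 → bin 1  [load 23/30]
  18 → bin 7 (new)  [load 18/30]
  19 → bin 8 (new)  [load 19/30]
  10 → bin 8  [load 29/30]
8 bins opened.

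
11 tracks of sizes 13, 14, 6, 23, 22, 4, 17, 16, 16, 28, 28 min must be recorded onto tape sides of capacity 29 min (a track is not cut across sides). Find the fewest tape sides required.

8

Total = 28 + 28 + 23 + 22 + 17 + 16 + 16 + 14 + 13 + 6 + 4 = 187 min.
Lower bound: ⌈187/29⌉ = 7 tape sides.
A packing using 8 tape sides:
  side 1: 28 = 28
  side 2: 28 = 28
  side 3: 23 + 6 = 29
  side 4: 22 + 4 = 26
  side 5: 17 = 17
  side 6: 16 + 13 = 29
  side 7: 16 = 16
  side 8: 14 = 14
No arrangement into 7 tape sides stays within capacity, so 8 is optimal.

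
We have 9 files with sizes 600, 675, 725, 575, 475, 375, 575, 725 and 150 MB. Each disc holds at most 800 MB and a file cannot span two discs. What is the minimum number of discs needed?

8

Total = 725 + 725 + 675 + 600 + 575 + 575 + 475 + 375 + 150 = 4875 MB.
Lower bound: ⌈4875/800⌉ = 7 discs.
A packing using 8 discs:
  disc 1: 725 = 725
  disc 2: 725 = 725
  disc 3: 675 = 675
  disc 4: 600 + 150 = 750
  disc 5: 575 = 575
  disc 6: 575 = 575
  disc 7: 475 = 475
  disc 8: 375 = 375
No arrangement into 7 discs stays within capacity, so 8 is optimal.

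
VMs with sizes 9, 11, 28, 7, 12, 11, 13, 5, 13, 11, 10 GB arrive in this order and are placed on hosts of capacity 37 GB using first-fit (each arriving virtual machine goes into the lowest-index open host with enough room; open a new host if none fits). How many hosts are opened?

4

  9 → host 1 (new)  [load 9/37]
  11 → host 1  [load 20/37]
  28 → host 2 (new)  [load 28/37]
  7 → host 1  [load 27/37]
  12 → host 3 (new)  [load 12/37]
  11 → host 3  [load 23/37]
  13 → host 3  [load 36/37]
  5 → host 1  [load 32/37]
  13 → host 4 (new)  [load 13/37]
  11 → host 4  [load 24/37]
  10 → host 4  [load 34/37]
4 hosts opened.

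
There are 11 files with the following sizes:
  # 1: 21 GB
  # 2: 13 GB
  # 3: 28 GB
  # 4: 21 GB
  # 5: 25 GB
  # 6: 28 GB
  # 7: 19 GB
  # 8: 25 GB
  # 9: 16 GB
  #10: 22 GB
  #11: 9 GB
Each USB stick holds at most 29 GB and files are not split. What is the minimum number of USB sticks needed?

Total = 28 + 28 + 25 + 25 + 22 + 21 + 21 + 19 + 16 + 13 + 9 = 227 GB.
Lower bound: ⌈227/29⌉ = 8 USB sticks.
Also, 9 files each exceed 29/2 GB, and no two of those can share a USB stick, so at least 9 USB sticks are needed.
A packing using 9 USB sticks:
  USB stick 1: 28 = 28
  USB stick 2: 28 = 28
  USB stick 3: 25 = 25
  USB stick 4: 25 = 25
  USB stick 5: 22 = 22
  USB stick 6: 21 = 21
  USB stick 7: 21 = 21
  USB stick 8: 19 + 9 = 28
  USB stick 9: 16 + 13 = 29
This matches the lower bound, so 9 is optimal.

9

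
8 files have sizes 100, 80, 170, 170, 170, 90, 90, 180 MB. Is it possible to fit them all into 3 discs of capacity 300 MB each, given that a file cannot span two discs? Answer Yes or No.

No

Total = 1050 MB; ⌈1050/300⌉ = 4.
At least 4 discs are required, but only 3 are allowed.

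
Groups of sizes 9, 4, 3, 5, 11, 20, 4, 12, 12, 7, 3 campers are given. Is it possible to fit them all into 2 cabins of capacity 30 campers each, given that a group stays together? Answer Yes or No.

Total = 90 campers; ⌈90/30⌉ = 3.
At least 3 cabins are required, but only 2 are allowed.

No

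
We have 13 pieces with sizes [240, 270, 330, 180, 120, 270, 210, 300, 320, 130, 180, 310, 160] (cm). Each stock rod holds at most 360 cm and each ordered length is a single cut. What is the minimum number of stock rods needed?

10

Total = 330 + 320 + 310 + 300 + 270 + 270 + 240 + 210 + 180 + 180 + 160 + 130 + 120 = 3020 cm.
Lower bound: ⌈3020/360⌉ = 9 stock rods.
A packing using 10 stock rods:
  stock rod 1: 330 = 330
  stock rod 2: 320 = 320
  stock rod 3: 310 = 310
  stock rod 4: 300 = 300
  stock rod 5: 270 = 270
  stock rod 6: 270 = 270
  stock rod 7: 240 + 120 = 360
  stock rod 8: 210 + 130 = 340
  stock rod 9: 180 + 180 = 360
  stock rod 10: 160 = 160
No arrangement into 9 stock rods stays within capacity, so 10 is optimal.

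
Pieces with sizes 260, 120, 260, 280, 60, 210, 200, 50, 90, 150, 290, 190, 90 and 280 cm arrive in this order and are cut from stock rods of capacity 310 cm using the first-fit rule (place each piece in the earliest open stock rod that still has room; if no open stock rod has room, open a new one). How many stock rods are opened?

10

  260 → stock rod 1 (new)  [load 260/310]
  120 → stock rod 2 (new)  [load 120/310]
  260 → stock rod 3 (new)  [load 260/310]
  280 → stock rod 4 (new)  [load 280/310]
  60 → stock rod 2  [load 180/310]
  210 → stock rod 5 (new)  [load 210/310]
  200 → stock rod 6 (new)  [load 200/310]
  50 → stock rod 1  [load 310/310]
  90 → stock rod 2  [load 270/310]
  150 → stock rod 7 (new)  [load 150/310]
  290 → stock rod 8 (new)  [load 290/310]
  190 → stock rod 9 (new)  [load 190/310]
  90 → stock rod 5  [load 300/310]
  280 → stock rod 10 (new)  [load 280/310]
10 stock rods opened.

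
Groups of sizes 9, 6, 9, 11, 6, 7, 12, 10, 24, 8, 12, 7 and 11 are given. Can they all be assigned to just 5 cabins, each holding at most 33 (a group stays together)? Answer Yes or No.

A valid assignment using 4 cabins:
  cabin 1: 24 + 9 = 33
  cabin 2: 12 + 12 + 9 = 33
  cabin 3: 11 + 10 + 6 + 6 = 33
  cabin 4: 11 + 8 + 7 + 7 = 33
That uses only 4 ≤ 5, so 5 cabins are enough.

Yes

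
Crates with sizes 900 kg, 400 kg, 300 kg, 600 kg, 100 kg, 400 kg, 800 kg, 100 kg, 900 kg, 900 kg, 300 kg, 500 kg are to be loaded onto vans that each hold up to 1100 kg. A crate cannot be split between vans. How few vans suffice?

6

Total = 900 + 900 + 900 + 800 + 600 + 500 + 400 + 400 + 300 + 300 + 100 + 100 = 6200 kg.
Lower bound: ⌈6200/1100⌉ = 6 vans.
A packing using 6 vans:
  van 1: 900 + 100 + 100 = 1100
  van 2: 900 = 900
  van 3: 900 = 900
  van 4: 800 + 300 = 1100
  van 5: 600 + 500 = 1100
  van 6: 400 + 400 + 300 = 1100
This matches the lower bound, so 6 is optimal.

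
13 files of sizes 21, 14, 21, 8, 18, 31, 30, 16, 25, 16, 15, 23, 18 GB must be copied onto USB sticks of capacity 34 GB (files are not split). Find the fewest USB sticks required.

9

Total = 31 + 30 + 25 + 23 + 21 + 21 + 18 + 18 + 16 + 16 + 15 + 14 + 8 = 256 GB.
Lower bound: ⌈256/34⌉ = 8 USB sticks.
A packing using 9 USB sticks:
  USB stick 1: 31 = 31
  USB stick 2: 30 = 30
  USB stick 3: 25 + 8 = 33
  USB stick 4: 23 = 23
  USB stick 5: 21 = 21
  USB stick 6: 21 = 21
  USB stick 7: 18 + 16 = 34
  USB stick 8: 18 + 16 = 34
  USB stick 9: 15 + 14 = 29
No arrangement into 8 USB sticks stays within capacity, so 9 is optimal.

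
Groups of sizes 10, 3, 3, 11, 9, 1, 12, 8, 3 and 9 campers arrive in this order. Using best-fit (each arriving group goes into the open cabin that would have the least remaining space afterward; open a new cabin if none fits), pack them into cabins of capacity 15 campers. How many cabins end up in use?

6

  10 → cabin 1 (new)  [load 10/15]
  3 → cabin 1  [load 13/15]
  3 → cabin 2 (new)  [load 3/15]
  11 → cabin 2  [load 14/15]
  9 → cabin 3 (new)  [load 9/15]
  1 → cabin 2  [load 15/15]
  12 → cabin 4 (new)  [load 12/15]
  8 → cabin 5 (new)  [load 8/15]
  3 → cabin 4  [load 15/15]
  9 → cabin 6 (new)  [load 9/15]
6 cabins opened.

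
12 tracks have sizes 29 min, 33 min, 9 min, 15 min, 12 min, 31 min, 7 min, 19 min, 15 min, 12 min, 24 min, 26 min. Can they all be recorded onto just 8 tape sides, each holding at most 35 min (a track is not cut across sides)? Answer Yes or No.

Yes

A valid assignment using 8 tape sides:
  side 1: 33 = 33
  side 2: 31 = 31
  side 3: 29 = 29
  side 4: 26 + 9 = 35
  side 5: 24 + 7 = 31
  side 6: 19 + 15 = 34
  side 7: 15 + 12 = 27
  side 8: 12 = 12
Every load is within 35 min, so 8 tape sides suffice.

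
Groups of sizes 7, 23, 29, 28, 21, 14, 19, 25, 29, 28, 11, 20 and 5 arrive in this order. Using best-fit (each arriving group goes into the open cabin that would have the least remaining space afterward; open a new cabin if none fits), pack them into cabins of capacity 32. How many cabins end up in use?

  7 → cabin 1 (new)  [load 7/32]
  23 → cabin 1  [load 30/32]
  29 → cabin 2 (new)  [load 29/32]
  28 → cabin 3 (new)  [load 28/32]
  21 → cabin 4 (new)  [load 21/32]
  14 → cabin 5 (new)  [load 14/32]
  19 → cabin 6 (new)  [load 19/32]
  25 → cabin 7 (new)  [load 25/32]
  29 → cabin 8 (new)  [load 29/32]
  28 → cabin 9 (new)  [load 28/32]
  11 → cabin 4  [load 32/32]
  20 → cabin 10 (new)  [load 20/32]
  5 → cabin 7  [load 30/32]
10 cabins opened.

10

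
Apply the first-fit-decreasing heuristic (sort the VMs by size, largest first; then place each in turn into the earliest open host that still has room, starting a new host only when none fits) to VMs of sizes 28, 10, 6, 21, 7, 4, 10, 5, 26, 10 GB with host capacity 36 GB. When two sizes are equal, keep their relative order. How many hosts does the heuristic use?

4

Sorted descending: 28, 26, 21, 10, 10, 10, 7, 6, 5, 4.
  28 → host 1 (new)  [load 28/36]
  26 → host 2 (new)  [load 26/36]
  21 → host 3 (new)  [load 21/36]
  10 → host 2  [load 36/36]
  10 → host 3  [load 31/36]
  10 → host 4 (new)  [load 10/36]
  7 → host 1  [load 35/36]
  6 → host 4  [load 16/36]
  5 → host 3  [load 36/36]
  4 → host 4  [load 20/36]
4 hosts opened.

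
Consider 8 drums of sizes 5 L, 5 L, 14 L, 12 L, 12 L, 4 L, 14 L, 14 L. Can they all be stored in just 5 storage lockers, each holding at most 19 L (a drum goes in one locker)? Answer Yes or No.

A valid assignment using 5 storage lockers:
  locker 1: 14 + 5 = 19
  locker 2: 14 + 5 = 19
  locker 3: 14 + 4 = 18
  locker 4: 12 = 12
  locker 5: 12 = 12
Every load is within 19 L, so 5 storage lockers suffice.

Yes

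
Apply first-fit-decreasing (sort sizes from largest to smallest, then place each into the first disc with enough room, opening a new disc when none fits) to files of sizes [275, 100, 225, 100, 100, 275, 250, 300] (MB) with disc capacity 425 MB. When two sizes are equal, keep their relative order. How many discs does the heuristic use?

Sorted descending: 300, 275, 275, 250, 225, 100, 100, 100.
  300 → disc 1 (new)  [load 300/425]
  275 → disc 2 (new)  [load 275/425]
  275 → disc 3 (new)  [load 275/425]
  250 → disc 4 (new)  [load 250/425]
  225 → disc 5 (new)  [load 225/425]
  100 → disc 1  [load 400/425]
  100 → disc 2  [load 375/425]
  100 → disc 3  [load 375/425]
5 discs opened.

5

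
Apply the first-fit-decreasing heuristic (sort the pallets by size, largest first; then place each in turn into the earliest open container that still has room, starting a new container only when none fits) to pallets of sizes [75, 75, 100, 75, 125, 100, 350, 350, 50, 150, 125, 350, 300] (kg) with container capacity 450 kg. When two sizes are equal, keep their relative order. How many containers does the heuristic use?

5

Sorted descending: 350, 350, 350, 300, 150, 125, 125, 100, 100, 75, 75, 75, 50.
  350 → container 1 (new)  [load 350/450]
  350 → container 2 (new)  [load 350/450]
  350 → container 3 (new)  [load 350/450]
  300 → container 4 (new)  [load 300/450]
  150 → container 4  [load 450/450]
  125 → container 5 (new)  [load 125/450]
  125 → container 5  [load 250/450]
  100 → container 1  [load 450/450]
  100 → container 2  [load 450/450]
  75 → container 3  [load 425/450]
  75 → container 5  [load 325/450]
  75 → container 5  [load 400/450]
  50 → container 5  [load 450/450]
5 containers opened.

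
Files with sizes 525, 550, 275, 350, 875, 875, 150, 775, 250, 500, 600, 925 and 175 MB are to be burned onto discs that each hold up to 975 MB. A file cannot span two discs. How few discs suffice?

8

Total = 925 + 875 + 875 + 775 + 600 + 550 + 525 + 500 + 350 + 275 + 250 + 175 + 150 = 6825 MB.
Lower bound: ⌈6825/975⌉ = 7 discs.
Also, 8 files each exceed 975/2 MB, and no two of those can share a disc, so at least 8 discs are needed.
A packing using 8 discs:
  disc 1: 925 = 925
  disc 2: 875 = 875
  disc 3: 875 = 875
  disc 4: 775 + 175 = 950
  disc 5: 600 + 350 = 950
  disc 6: 550 + 275 + 150 = 975
  disc 7: 525 + 250 = 775
  disc 8: 500 = 500
This matches the lower bound, so 8 is optimal.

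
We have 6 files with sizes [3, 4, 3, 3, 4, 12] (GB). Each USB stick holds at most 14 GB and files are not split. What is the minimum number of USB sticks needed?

3

Total = 12 + 4 + 4 + 3 + 3 + 3 = 29 GB.
Lower bound: ⌈29/14⌉ = 3 USB sticks.
A packing using 3 USB sticks:
  USB stick 1: 12 = 12
  USB stick 2: 4 + 4 + 3 + 3 = 14
  USB stick 3: 3 = 3
This matches the lower bound, so 3 is optimal.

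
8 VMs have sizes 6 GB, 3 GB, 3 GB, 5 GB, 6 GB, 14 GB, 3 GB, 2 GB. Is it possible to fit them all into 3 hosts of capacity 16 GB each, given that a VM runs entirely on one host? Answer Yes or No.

Yes

A valid assignment using 3 hosts:
  host 1: 14 + 2 = 16
  host 2: 6 + 6 + 3 = 15
  host 3: 5 + 3 + 3 = 11
Every load is within 16 GB, so 3 hosts suffice.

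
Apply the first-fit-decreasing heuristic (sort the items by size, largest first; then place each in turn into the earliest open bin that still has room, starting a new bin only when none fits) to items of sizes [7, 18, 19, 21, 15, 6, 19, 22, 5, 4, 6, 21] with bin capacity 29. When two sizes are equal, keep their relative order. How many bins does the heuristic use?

Sorted descending: 22, 21, 21, 19, 19, 18, 15, 7, 6, 6, 5, 4.
  22 → bin 1 (new)  [load 22/29]
  21 → bin 2 (new)  [load 21/29]
  21 → bin 3 (new)  [load 21/29]
  19 → bin 4 (new)  [load 19/29]
  19 → bin 5 (new)  [load 19/29]
  18 → bin 6 (new)  [load 18/29]
  15 → bin 7 (new)  [load 15/29]
  7 → bin 1  [load 29/29]
  6 → bin 2  [load 27/29]
  6 → bin 3  [load 27/29]
  5 → bin 4  [load 24/29]
  4 → bin 4  [load 28/29]
7 bins opened.

7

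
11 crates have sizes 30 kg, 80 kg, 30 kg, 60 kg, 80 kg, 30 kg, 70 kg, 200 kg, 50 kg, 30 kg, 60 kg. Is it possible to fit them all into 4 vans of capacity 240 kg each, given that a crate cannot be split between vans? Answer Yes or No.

Yes

A valid assignment using 4 vans:
  van 1: 200 + 30 = 230
  van 2: 80 + 80 + 70 = 230
  van 3: 60 + 60 + 50 + 30 + 30 = 230
  van 4: 30 = 30
Every load is within 240 kg, so 4 vans suffice.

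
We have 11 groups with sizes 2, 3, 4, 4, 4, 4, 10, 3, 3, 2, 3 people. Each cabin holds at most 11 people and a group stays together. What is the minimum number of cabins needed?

Total = 10 + 4 + 4 + 4 + 4 + 3 + 3 + 3 + 3 + 2 + 2 = 42 people.
Lower bound: ⌈42/11⌉ = 4 cabins.
A packing using 4 cabins:
  cabin 1: 10 = 10
  cabin 2: 4 + 4 + 3 = 11
  cabin 3: 4 + 4 + 3 = 11
  cabin 4: 3 + 3 + 2 + 2 = 10
This matches the lower bound, so 4 is optimal.

4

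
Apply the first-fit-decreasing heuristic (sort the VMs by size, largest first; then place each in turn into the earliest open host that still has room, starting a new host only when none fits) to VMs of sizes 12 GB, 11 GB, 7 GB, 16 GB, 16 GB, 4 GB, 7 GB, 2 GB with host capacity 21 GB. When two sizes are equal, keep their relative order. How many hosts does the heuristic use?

4

Sorted descending: 16, 16, 12, 11, 7, 7, 4, 2.
  16 → host 1 (new)  [load 16/21]
  16 → host 2 (new)  [load 16/21]
  12 → host 3 (new)  [load 12/21]
  11 → host 4 (new)  [load 11/21]
  7 → host 3  [load 19/21]
  7 → host 4  [load 18/21]
  4 → host 1  [load 20/21]
  2 → host 2  [load 18/21]
4 hosts opened.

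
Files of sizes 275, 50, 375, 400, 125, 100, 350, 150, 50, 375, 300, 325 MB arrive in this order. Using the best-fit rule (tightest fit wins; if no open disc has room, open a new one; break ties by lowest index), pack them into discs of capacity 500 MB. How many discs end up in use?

  275 → disc 1 (new)  [load 275/500]
  50 → disc 1  [load 325/500]
  375 → disc 2 (new)  [load 375/500]
  400 → disc 3 (new)  [load 400/500]
  125 → disc 2  [load 500/500]
  100 → disc 3  [load 500/500]
  350 → disc 4 (new)  [load 350/500]
  150 → disc 4  [load 500/500]
  50 → disc 1  [load 375/500]
  375 → disc 5 (new)  [load 375/500]
  300 → disc 6 (new)  [load 300/500]
  325 → disc 7 (new)  [load 325/500]
7 discs opened.

7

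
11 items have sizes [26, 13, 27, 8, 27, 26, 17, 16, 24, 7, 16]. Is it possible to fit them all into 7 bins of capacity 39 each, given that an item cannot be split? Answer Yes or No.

A valid assignment using 7 bins:
  bin 1: 27 + 8 = 35
  bin 2: 27 + 7 = 34
  bin 3: 26 + 13 = 39
  bin 4: 26 = 26
  bin 5: 24 = 24
  bin 6: 17 + 16 = 33
  bin 7: 16 = 16
Every load is within 39, so 7 bins suffice.

Yes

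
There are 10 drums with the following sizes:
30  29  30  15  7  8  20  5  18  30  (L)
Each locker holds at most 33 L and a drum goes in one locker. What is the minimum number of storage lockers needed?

Total = 30 + 30 + 30 + 29 + 20 + 18 + 15 + 8 + 7 + 5 = 192 L.
Lower bound: ⌈192/33⌉ = 6 storage lockers.
A packing using 7 storage lockers:
  locker 1: 30 = 30
  locker 2: 30 = 30
  locker 3: 30 = 30
  locker 4: 29 = 29
  locker 5: 20 + 8 + 5 = 33
  locker 6: 18 + 15 = 33
  locker 7: 7 = 7
No arrangement into 6 storage lockers stays within capacity, so 7 is optimal.

7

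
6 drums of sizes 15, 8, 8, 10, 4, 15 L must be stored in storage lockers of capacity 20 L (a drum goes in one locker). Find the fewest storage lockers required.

4

Total = 15 + 15 + 10 + 8 + 8 + 4 = 60 L.
Lower bound: ⌈60/20⌉ = 3 storage lockers.
A packing using 4 storage lockers:
  locker 1: 15 + 4 = 19
  locker 2: 15 = 15
  locker 3: 10 + 8 = 18
  locker 4: 8 = 8
No arrangement into 3 storage lockers stays within capacity, so 4 is optimal.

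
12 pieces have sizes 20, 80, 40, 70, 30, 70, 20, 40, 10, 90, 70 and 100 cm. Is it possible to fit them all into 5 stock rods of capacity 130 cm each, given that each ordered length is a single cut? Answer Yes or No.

Total = 640 cm; ⌈640/130⌉ = 5.
6 pieces each exceed half the capacity and cannot share a stock rod, forcing at least 6 stock rods.
At least 6 stock rods are required, but only 5 are allowed.

No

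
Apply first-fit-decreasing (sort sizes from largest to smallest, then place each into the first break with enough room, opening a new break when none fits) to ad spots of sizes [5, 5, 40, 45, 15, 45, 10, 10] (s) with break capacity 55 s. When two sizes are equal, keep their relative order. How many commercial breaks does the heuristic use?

4

Sorted descending: 45, 45, 40, 15, 10, 10, 5, 5.
  45 → break 1 (new)  [load 45/55]
  45 → break 2 (new)  [load 45/55]
  40 → break 3 (new)  [load 40/55]
  15 → break 3  [load 55/55]
  10 → break 1  [load 55/55]
  10 → break 2  [load 55/55]
  5 → break 4 (new)  [load 5/55]
  5 → break 4  [load 10/55]
4 commercial breaks opened.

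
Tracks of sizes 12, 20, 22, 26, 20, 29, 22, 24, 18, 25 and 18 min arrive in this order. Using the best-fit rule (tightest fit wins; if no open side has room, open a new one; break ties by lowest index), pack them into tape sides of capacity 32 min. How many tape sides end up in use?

10

  12 → side 1 (new)  [load 12/32]
  20 → side 1  [load 32/32]
  22 → side 2 (new)  [load 22/32]
  26 → side 3 (new)  [load 26/32]
  20 → side 4 (new)  [load 20/32]
  29 → side 5 (new)  [load 29/32]
  22 → side 6 (new)  [load 22/32]
  24 → side 7 (new)  [load 24/32]
  18 → side 8 (new)  [load 18/32]
  25 → side 9 (new)  [load 25/32]
  18 → side 10 (new)  [load 18/32]
10 tape sides opened.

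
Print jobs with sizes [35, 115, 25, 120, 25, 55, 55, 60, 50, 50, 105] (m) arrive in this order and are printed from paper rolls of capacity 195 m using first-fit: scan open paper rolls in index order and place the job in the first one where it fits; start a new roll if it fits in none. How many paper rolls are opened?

  35 → roll 1 (new)  [load 35/195]
  115 → roll 1  [load 150/195]
  25 → roll 1  [load 175/195]
  120 → roll 2 (new)  [load 120/195]
  25 → roll 2  [load 145/195]
  55 → roll 3 (new)  [load 55/195]
  55 → roll 3  [load 110/195]
  60 → roll 3  [load 170/195]
  50 → roll 2  [load 195/195]
  50 → roll 4 (new)  [load 50/195]
  105 → roll 4  [load 155/195]
4 paper rolls opened.

4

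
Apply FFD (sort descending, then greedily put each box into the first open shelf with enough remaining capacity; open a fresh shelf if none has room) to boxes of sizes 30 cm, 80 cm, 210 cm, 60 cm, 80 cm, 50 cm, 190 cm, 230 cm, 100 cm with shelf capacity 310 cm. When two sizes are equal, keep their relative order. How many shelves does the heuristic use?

Sorted descending: 230, 210, 190, 100, 80, 80, 60, 50, 30.
  230 → shelf 1 (new)  [load 230/310]
  210 → shelf 2 (new)  [load 210/310]
  190 → shelf 3 (new)  [load 190/310]
  100 → shelf 2  [load 310/310]
  80 → shelf 1  [load 310/310]
  80 → shelf 3  [load 270/310]
  60 → shelf 4 (new)  [load 60/310]
  50 → shelf 4  [load 110/310]
  30 → shelf 3  [load 300/310]
4 shelves opened.

4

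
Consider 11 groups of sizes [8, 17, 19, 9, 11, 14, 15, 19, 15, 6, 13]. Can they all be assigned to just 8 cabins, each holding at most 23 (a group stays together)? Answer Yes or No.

A valid assignment using 8 cabins:
  cabin 1: 19 = 19
  cabin 2: 19 = 19
  cabin 3: 17 + 6 = 23
  cabin 4: 15 + 8 = 23
  cabin 5: 15 = 15
  cabin 6: 14 + 9 = 23
  cabin 7: 13 = 13
  cabin 8: 11 = 11
Every load is within 23, so 8 cabins suffice.

Yes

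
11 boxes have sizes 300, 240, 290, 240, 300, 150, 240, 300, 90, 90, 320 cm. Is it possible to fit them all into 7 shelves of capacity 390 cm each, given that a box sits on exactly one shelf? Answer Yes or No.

No

Total = 2560 cm; ⌈2560/390⌉ = 7.
8 boxes each exceed half the capacity and cannot share a shelf, forcing at least 8 shelves.
At least 8 shelves are required, but only 7 are allowed.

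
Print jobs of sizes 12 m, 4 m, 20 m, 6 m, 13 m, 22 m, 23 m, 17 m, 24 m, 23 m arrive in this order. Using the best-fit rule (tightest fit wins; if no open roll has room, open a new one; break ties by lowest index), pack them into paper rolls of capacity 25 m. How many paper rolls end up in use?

  12 → roll 1 (new)  [load 12/25]
  4 → roll 1  [load 16/25]
  20 → roll 2 (new)  [load 20/25]
  6 → roll 1  [load 22/25]
  13 → roll 3 (new)  [load 13/25]
  22 → roll 4 (new)  [load 22/25]
  23 → roll 5 (new)  [load 23/25]
  17 → roll 6 (new)  [load 17/25]
  24 → roll 7 (new)  [load 24/25]
  23 → roll 8 (new)  [load 23/25]
8 paper rolls opened.

8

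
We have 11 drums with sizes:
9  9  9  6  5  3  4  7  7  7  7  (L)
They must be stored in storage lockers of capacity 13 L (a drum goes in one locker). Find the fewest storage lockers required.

Total = 9 + 9 + 9 + 7 + 7 + 7 + 7 + 6 + 5 + 4 + 3 = 73 L.
Lower bound: ⌈73/13⌉ = 6 storage lockers.
Also, 7 drums each exceed 13/2 L, and no two of those can share a locker, so at least 7 storage lockers are needed.
A packing using 7 storage lockers:
  locker 1: 9 + 4 = 13
  locker 2: 9 + 3 = 12
  locker 3: 9 = 9
  locker 4: 7 + 6 = 13
  locker 5: 7 + 5 = 12
  locker 6: 7 = 7
  locker 7: 7 = 7
This matches the lower bound, so 7 is optimal.

7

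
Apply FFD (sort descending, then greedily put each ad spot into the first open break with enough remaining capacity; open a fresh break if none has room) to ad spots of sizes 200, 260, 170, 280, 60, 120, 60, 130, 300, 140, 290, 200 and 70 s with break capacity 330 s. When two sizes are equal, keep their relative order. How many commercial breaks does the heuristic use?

Sorted descending: 300, 290, 280, 260, 200, 200, 170, 140, 130, 120, 70, 60, 60.
  300 → break 1 (new)  [load 300/330]
  290 → break 2 (new)  [load 290/330]
  280 → break 3 (new)  [load 280/330]
  260 → break 4 (new)  [load 260/330]
  200 → break 5 (new)  [load 200/330]
  200 → break 6 (new)  [load 200/330]
  170 → break 7 (new)  [load 170/330]
  140 → break 7  [load 310/330]
  130 → break 5  [load 330/330]
  120 → break 6  [load 320/330]
  70 → break 4  [load 330/330]
  60 → break 8 (new)  [load 60/330]
  60 → break 8  [load 120/330]
8 commercial breaks opened.

8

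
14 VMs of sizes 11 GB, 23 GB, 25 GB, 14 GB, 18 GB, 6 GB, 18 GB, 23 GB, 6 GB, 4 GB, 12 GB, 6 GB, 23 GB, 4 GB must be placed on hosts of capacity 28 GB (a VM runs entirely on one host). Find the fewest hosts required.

Total = 25 + 23 + 23 + 23 + 18 + 18 + 14 + 12 + 11 + 6 + 6 + 6 + 4 + 4 = 193 GB.
Lower bound: ⌈193/28⌉ = 7 hosts.
A packing using 8 hosts:
  host 1: 25 = 25
  host 2: 23 + 4 = 27
  host 3: 23 + 4 = 27
  host 4: 23 = 23
  host 5: 18 + 6 = 24
  host 6: 18 + 6 = 24
  host 7: 14 + 12 = 26
  host 8: 11 + 6 = 17
No arrangement into 7 hosts stays within capacity, so 8 is optimal.

8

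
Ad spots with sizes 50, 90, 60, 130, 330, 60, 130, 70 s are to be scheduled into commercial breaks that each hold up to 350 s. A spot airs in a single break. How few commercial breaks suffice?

3

Total = 330 + 130 + 130 + 90 + 70 + 60 + 60 + 50 = 920 s.
Lower bound: ⌈920/350⌉ = 3 commercial breaks.
A packing using 3 commercial breaks:
  break 1: 330 = 330
  break 2: 130 + 130 + 90 = 350
  break 3: 70 + 60 + 60 + 50 = 240
This matches the lower bound, so 3 is optimal.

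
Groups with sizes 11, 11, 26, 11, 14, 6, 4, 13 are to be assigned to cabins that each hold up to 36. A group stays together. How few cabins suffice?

3

Total = 26 + 14 + 13 + 11 + 11 + 11 + 6 + 4 = 96.
Lower bound: ⌈96/36⌉ = 3 cabins.
A packing using 3 cabins:
  cabin 1: 26 + 6 + 4 = 36
  cabin 2: 14 + 13 = 27
  cabin 3: 11 + 11 + 11 = 33
This matches the lower bound, so 3 is optimal.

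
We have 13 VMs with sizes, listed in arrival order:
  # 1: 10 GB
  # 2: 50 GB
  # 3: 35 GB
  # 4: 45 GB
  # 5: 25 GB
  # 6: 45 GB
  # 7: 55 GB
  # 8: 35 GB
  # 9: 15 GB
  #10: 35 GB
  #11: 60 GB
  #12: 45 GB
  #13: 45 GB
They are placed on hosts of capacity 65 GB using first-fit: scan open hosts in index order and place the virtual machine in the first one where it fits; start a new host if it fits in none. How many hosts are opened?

10

  10 → host 1 (new)  [load 10/65]
  50 → host 1  [load 60/65]
  35 → host 2 (new)  [load 35/65]
  45 → host 3 (new)  [load 45/65]
  25 → host 2  [load 60/65]
  45 → host 4 (new)  [load 45/65]
  55 → host 5 (new)  [load 55/65]
  35 → host 6 (new)  [load 35/65]
  15 → host 3  [load 60/65]
  35 → host 7 (new)  [load 35/65]
  60 → host 8 (new)  [load 60/65]
  45 → host 9 (new)  [load 45/65]
  45 → host 10 (new)  [load 45/65]
10 hosts opened.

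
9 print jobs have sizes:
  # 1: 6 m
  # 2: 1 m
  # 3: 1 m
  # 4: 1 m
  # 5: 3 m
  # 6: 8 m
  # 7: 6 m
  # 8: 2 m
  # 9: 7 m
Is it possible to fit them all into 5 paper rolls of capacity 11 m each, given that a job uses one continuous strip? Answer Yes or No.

Yes

A valid assignment using 4 paper rolls:
  roll 1: 8 + 3 = 11
  roll 2: 7 + 2 + 1 + 1 = 11
  roll 3: 6 + 1 = 7
  roll 4: 6 = 6
That uses only 4 ≤ 5, so 5 paper rolls are enough.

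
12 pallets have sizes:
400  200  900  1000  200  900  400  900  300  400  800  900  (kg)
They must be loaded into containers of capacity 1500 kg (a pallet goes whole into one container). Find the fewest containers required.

Total = 1000 + 900 + 900 + 900 + 900 + 800 + 400 + 400 + 400 + 300 + 200 + 200 = 7300 kg.
Lower bound: ⌈7300/1500⌉ = 5 containers.
Also, 6 pallets each exceed 750 kg, and no two of those can share a container, so at least 6 containers are needed.
A packing using 6 containers:
  container 1: 1000 + 400 = 1400
  container 2: 900 + 400 + 200 = 1500
  container 3: 900 + 400 + 200 = 1500
  container 4: 900 + 300 = 1200
  container 5: 900 = 900
  container 6: 800 = 800
This matches the lower bound, so 6 is optimal.

6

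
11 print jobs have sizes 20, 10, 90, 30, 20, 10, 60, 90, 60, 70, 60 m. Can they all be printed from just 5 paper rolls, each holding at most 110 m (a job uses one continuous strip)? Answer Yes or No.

Total = 520 m; ⌈520/110⌉ = 5.
6 print jobs each exceed half the capacity and cannot share a roll, forcing at least 6 paper rolls.
At least 6 paper rolls are required, but only 5 are allowed.

No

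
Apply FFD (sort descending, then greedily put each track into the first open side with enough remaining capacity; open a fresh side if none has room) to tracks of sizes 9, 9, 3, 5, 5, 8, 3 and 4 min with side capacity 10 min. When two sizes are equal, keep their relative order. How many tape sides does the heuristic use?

Sorted descending: 9, 9, 8, 5, 5, 4, 3, 3.
  9 → side 1 (new)  [load 9/10]
  9 → side 2 (new)  [load 9/10]
  8 → side 3 (new)  [load 8/10]
  5 → side 4 (new)  [load 5/10]
  5 → side 4  [load 10/10]
  4 → side 5 (new)  [load 4/10]
  3 → side 5  [load 7/10]
  3 → side 5  [load 10/10]
5 tape sides opened.

5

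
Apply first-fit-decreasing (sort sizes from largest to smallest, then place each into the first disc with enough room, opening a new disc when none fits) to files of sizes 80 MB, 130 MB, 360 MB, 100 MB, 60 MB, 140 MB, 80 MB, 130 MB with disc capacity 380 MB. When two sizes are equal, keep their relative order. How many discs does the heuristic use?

Sorted descending: 360, 140, 130, 130, 100, 80, 80, 60.
  360 → disc 1 (new)  [load 360/380]
  140 → disc 2 (new)  [load 140/380]
  130 → disc 2  [load 270/380]
  130 → disc 3 (new)  [load 130/380]
  100 → disc 2  [load 370/380]
  80 → disc 3  [load 210/380]
  80 → disc 3  [load 290/380]
  60 → disc 3  [load 350/380]
3 discs opened.

3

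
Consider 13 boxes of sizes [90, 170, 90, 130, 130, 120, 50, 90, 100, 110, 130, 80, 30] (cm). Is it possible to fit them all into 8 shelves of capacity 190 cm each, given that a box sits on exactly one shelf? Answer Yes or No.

A valid assignment using 8 shelves:
  shelf 1: 170 = 170
  shelf 2: 130 + 50 = 180
  shelf 3: 130 + 30 = 160
  shelf 4: 130 = 130
  shelf 5: 120 = 120
  shelf 6: 110 + 80 = 190
  shelf 7: 100 + 90 = 190
  shelf 8: 90 + 90 = 180
Every load is within 190 cm, so 8 shelves suffice.

Yes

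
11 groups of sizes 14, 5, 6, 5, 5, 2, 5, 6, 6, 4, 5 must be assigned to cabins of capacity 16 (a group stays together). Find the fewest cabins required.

4

Total = 14 + 6 + 6 + 6 + 5 + 5 + 5 + 5 + 5 + 4 + 2 = 63.
Lower bound: ⌈63/16⌉ = 4 cabins.
A packing using 4 cabins:
  cabin 1: 14 + 2 = 16
  cabin 2: 6 + 6 + 4 = 16
  cabin 3: 6 + 5 + 5 = 16
  cabin 4: 5 + 5 + 5 = 15
This matches the lower bound, so 4 is optimal.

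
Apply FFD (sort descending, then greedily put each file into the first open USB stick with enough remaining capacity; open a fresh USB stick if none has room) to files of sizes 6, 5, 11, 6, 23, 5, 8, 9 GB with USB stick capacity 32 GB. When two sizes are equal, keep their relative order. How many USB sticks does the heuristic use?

3

Sorted descending: 23, 11, 9, 8, 6, 6, 5, 5.
  23 → USB stick 1 (new)  [load 23/32]
  11 → USB stick 2 (new)  [load 11/32]
  9 → USB stick 1  [load 32/32]
  8 → USB stick 2  [load 19/32]
  6 → USB stick 2  [load 25/32]
  6 → USB stick 2  [load 31/32]
  5 → USB stick 3 (new)  [load 5/32]
  5 → USB stick 3  [load 10/32]
3 USB sticks opened.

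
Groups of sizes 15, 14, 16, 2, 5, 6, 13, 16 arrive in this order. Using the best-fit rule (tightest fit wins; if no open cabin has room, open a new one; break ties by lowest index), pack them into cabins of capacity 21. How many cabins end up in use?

  15 → cabin 1 (new)  [load 15/21]
  14 → cabin 2 (new)  [load 14/21]
  16 → cabin 3 (new)  [load 16/21]
  2 → cabin 3  [load 18/21]
  5 → cabin 1  [load 20/21]
  6 → cabin 2  [load 20/21]
  13 → cabin 4 (new)  [load 13/21]
  16 → cabin 5 (new)  [load 16/21]
5 cabins opened.

5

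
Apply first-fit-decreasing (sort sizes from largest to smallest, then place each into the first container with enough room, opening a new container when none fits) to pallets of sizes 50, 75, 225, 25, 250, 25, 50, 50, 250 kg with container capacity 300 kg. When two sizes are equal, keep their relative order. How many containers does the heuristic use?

4

Sorted descending: 250, 250, 225, 75, 50, 50, 50, 25, 25.
  250 → container 1 (new)  [load 250/300]
  250 → container 2 (new)  [load 250/300]
  225 → container 3 (new)  [load 225/300]
  75 → container 3  [load 300/300]
  50 → container 1  [load 300/300]
  50 → container 2  [load 300/300]
  50 → container 4 (new)  [load 50/300]
  25 → container 4  [load 75/300]
  25 → container 4  [load 100/300]
4 containers opened.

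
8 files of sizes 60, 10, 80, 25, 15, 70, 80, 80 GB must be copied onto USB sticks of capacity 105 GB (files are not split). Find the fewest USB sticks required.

5

Total = 80 + 80 + 80 + 70 + 60 + 25 + 15 + 10 = 420 GB.
Lower bound: ⌈420/105⌉ = 4 USB sticks.
Also, 5 files each exceed 105/2 GB, and no two of those can share a USB stick, so at least 5 USB sticks are needed.
A packing using 5 USB sticks:
  USB stick 1: 80 + 25 = 105
  USB stick 2: 80 + 15 + 10 = 105
  USB stick 3: 80 = 80
  USB stick 4: 70 = 70
  USB stick 5: 60 = 60
This matches the lower bound, so 5 is optimal.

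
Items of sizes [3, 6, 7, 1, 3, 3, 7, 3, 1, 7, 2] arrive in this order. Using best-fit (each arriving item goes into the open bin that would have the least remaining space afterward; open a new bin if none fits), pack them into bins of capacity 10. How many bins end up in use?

5

  3 → bin 1 (new)  [load 3/10]
  6 → bin 1  [load 9/10]
  7 → bin 2 (new)  [load 7/10]
  1 → bin 1  [load 10/10]
  3 → bin 2  [load 10/10]
  3 → bin 3 (new)  [load 3/10]
  7 → bin 3  [load 10/10]
  3 → bin 4 (new)  [load 3/10]
  1 → bin 4  [load 4/10]
  7 → bin 5 (new)  [load 7/10]
  2 → bin 5  [load 9/10]
5 bins opened.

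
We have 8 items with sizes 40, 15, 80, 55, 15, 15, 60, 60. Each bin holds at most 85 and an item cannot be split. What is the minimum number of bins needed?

Total = 80 + 60 + 60 + 55 + 40 + 15 + 15 + 15 = 340.
Lower bound: ⌈340/85⌉ = 4 bins.
A packing using 5 bins:
  bin 1: 80 = 80
  bin 2: 60 + 15 = 75
  bin 3: 60 + 15 = 75
  bin 4: 55 + 15 = 70
  bin 5: 40 = 40
No arrangement into 4 bins stays within capacity, so 5 is optimal.

5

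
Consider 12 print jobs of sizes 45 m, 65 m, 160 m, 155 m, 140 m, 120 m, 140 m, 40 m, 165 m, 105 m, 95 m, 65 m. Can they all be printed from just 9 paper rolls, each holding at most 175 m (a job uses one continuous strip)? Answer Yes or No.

A valid assignment using 9 paper rolls:
  roll 1: 165 = 165
  roll 2: 160 = 160
  roll 3: 155 = 155
  roll 4: 140 = 140
  roll 5: 140 = 140
  roll 6: 120 + 45 = 165
  roll 7: 105 + 65 = 170
  roll 8: 95 + 65 = 160
  roll 9: 40 = 40
Every load is within 175 m, so 9 paper rolls suffice.

Yes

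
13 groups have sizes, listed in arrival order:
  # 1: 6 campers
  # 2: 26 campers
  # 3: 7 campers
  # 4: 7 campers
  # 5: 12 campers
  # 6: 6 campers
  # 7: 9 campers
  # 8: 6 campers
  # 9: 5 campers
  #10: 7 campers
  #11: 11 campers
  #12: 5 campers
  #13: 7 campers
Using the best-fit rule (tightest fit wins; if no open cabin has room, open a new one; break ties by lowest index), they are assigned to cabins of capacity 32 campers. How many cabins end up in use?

4

  6 → cabin 1 (new)  [load 6/32]
  26 → cabin 1  [load 32/32]
  7 → cabin 2 (new)  [load 7/32]
  7 → cabin 2  [load 14/32]
  12 → cabin 2  [load 26/32]
  6 → cabin 2  [load 32/32]
  9 → cabin 3 (new)  [load 9/32]
  6 → cabin 3  [load 15/32]
  5 → cabin 3  [load 20/32]
  7 → cabin 3  [load 27/32]
  11 → cabin 4 (new)  [load 11/32]
  5 → cabin 3  [load 32/32]
  7 → cabin 4  [load 18/32]
4 cabins opened.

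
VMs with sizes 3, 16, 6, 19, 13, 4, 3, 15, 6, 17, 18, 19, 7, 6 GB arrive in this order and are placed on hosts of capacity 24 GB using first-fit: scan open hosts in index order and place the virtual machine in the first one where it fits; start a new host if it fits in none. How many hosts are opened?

  3 → host 1 (new)  [load 3/24]
  16 → host 1  [load 19/24]
  6 → host 2 (new)  [load 6/24]
  19 → host 3 (new)  [load 19/24]
  13 → host 2  [load 19/24]
  4 → host 1  [load 23/24]
  3 → host 2  [load 22/24]
  15 → host 4 (new)  [load 15/24]
  6 → host 4  [load 21/24]
  17 → host 5 (new)  [load 17/24]
  18 → host 6 (new)  [load 18/24]
  19 → host 7 (new)  [load 19/24]
  7 → host 5  [load 24/24]
  6 → host 6  [load 24/24]
7 hosts opened.

7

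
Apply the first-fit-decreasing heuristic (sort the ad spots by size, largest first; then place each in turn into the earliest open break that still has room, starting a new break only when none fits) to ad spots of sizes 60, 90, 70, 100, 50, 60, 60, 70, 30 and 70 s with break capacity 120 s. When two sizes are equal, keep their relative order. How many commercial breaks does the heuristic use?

7

Sorted descending: 100, 90, 70, 70, 70, 60, 60, 60, 50, 30.
  100 → break 1 (new)  [load 100/120]
  90 → break 2 (new)  [load 90/120]
  70 → break 3 (new)  [load 70/120]
  70 → break 4 (new)  [load 70/120]
  70 → break 5 (new)  [load 70/120]
  60 → break 6 (new)  [load 60/120]
  60 → break 6  [load 120/120]
  60 → break 7 (new)  [load 60/120]
  50 → break 3  [load 120/120]
  30 → break 2  [load 120/120]
7 commercial breaks opened.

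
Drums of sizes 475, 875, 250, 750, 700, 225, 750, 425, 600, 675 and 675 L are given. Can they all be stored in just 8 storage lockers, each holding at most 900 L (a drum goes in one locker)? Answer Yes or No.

A valid assignment using 8 storage lockers:
  locker 1: 875 = 875
  locker 2: 750 = 750
  locker 3: 750 = 750
  locker 4: 700 = 700
  locker 5: 675 + 225 = 900
  locker 6: 675 = 675
  locker 7: 600 + 250 = 850
  locker 8: 475 + 425 = 900
Every load is within 900 L, so 8 storage lockers suffice.

Yes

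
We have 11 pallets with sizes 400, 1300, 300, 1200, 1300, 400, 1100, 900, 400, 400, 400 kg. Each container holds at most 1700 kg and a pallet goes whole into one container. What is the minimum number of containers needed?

5

Total = 1300 + 1300 + 1200 + 1100 + 900 + 400 + 400 + 400 + 400 + 400 + 300 = 8100 kg.
Lower bound: ⌈8100/1700⌉ = 5 containers.
A packing using 5 containers:
  container 1: 1300 + 400 = 1700
  container 2: 1300 + 400 = 1700
  container 3: 1200 + 400 = 1600
  container 4: 1100 + 400 = 1500
  container 5: 900 + 400 + 300 = 1600
This matches the lower bound, so 5 is optimal.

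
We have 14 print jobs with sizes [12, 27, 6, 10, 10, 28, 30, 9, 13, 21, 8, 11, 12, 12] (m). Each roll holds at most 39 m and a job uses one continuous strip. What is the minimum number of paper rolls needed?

Total = 30 + 28 + 27 + 21 + 13 + 12 + 12 + 12 + 11 + 10 + 10 + 9 + 8 + 6 = 209 m.
Lower bound: ⌈209/39⌉ = 6 paper rolls.
A packing using 6 paper rolls:
  roll 1: 30 + 9 = 39
  roll 2: 28 + 11 = 39
  roll 3: 27 + 12 = 39
  roll 4: 21 + 13 = 34
  roll 5: 12 + 12 + 10 = 34
  roll 6: 10 + 8 + 6 = 24
This matches the lower bound, so 6 is optimal.

6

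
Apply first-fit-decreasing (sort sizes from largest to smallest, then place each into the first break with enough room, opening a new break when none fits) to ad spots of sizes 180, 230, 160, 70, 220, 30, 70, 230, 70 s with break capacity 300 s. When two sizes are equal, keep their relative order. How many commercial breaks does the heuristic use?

Sorted descending: 230, 230, 220, 180, 160, 70, 70, 70, 30.
  230 → break 1 (new)  [load 230/300]
  230 → break 2 (new)  [load 230/300]
  220 → break 3 (new)  [load 220/300]
  180 → break 4 (new)  [load 180/300]
  160 → break 5 (new)  [load 160/300]
  70 → break 1  [load 300/300]
  70 → break 2  [load 300/300]
  70 → break 3  [load 290/300]
  30 → break 4  [load 210/300]
5 commercial breaks opened.

5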